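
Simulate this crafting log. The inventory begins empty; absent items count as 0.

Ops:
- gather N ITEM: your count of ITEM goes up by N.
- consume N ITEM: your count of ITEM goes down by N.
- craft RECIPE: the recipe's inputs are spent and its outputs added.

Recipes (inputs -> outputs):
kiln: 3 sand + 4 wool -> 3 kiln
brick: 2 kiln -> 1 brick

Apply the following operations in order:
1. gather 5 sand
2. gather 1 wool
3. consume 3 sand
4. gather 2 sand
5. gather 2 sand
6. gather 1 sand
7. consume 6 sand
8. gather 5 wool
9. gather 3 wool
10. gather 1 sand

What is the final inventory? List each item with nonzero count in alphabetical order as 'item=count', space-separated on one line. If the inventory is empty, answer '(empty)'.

Answer: sand=2 wool=9

Derivation:
After 1 (gather 5 sand): sand=5
After 2 (gather 1 wool): sand=5 wool=1
After 3 (consume 3 sand): sand=2 wool=1
After 4 (gather 2 sand): sand=4 wool=1
After 5 (gather 2 sand): sand=6 wool=1
After 6 (gather 1 sand): sand=7 wool=1
After 7 (consume 6 sand): sand=1 wool=1
After 8 (gather 5 wool): sand=1 wool=6
After 9 (gather 3 wool): sand=1 wool=9
After 10 (gather 1 sand): sand=2 wool=9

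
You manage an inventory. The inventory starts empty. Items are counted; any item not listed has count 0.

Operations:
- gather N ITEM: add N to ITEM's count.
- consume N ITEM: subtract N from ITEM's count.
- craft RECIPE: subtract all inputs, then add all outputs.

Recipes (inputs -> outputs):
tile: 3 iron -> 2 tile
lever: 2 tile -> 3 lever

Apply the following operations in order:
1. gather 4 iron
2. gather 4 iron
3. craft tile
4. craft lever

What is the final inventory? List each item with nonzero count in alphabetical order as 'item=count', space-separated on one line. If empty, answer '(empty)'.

After 1 (gather 4 iron): iron=4
After 2 (gather 4 iron): iron=8
After 3 (craft tile): iron=5 tile=2
After 4 (craft lever): iron=5 lever=3

Answer: iron=5 lever=3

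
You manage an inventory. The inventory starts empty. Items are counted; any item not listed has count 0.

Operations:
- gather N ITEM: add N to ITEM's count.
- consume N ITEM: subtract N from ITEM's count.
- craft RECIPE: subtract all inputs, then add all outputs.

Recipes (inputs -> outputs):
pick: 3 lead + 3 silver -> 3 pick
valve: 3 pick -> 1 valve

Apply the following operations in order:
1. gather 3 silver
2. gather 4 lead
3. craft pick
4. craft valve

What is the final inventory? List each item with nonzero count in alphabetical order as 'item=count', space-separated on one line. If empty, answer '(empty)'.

Answer: lead=1 valve=1

Derivation:
After 1 (gather 3 silver): silver=3
After 2 (gather 4 lead): lead=4 silver=3
After 3 (craft pick): lead=1 pick=3
After 4 (craft valve): lead=1 valve=1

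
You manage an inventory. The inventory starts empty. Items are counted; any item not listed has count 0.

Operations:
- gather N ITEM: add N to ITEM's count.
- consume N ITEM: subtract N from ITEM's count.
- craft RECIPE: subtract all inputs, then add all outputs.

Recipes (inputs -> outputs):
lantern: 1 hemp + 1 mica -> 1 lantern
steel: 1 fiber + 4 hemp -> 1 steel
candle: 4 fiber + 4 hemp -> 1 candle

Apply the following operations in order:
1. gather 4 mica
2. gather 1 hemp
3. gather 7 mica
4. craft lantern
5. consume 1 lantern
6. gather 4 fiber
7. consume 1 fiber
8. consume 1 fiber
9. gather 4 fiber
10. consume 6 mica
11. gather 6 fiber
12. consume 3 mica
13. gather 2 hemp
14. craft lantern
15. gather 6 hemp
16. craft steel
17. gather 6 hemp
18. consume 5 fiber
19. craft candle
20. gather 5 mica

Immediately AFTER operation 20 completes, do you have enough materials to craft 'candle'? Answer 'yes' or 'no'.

Answer: no

Derivation:
After 1 (gather 4 mica): mica=4
After 2 (gather 1 hemp): hemp=1 mica=4
After 3 (gather 7 mica): hemp=1 mica=11
After 4 (craft lantern): lantern=1 mica=10
After 5 (consume 1 lantern): mica=10
After 6 (gather 4 fiber): fiber=4 mica=10
After 7 (consume 1 fiber): fiber=3 mica=10
After 8 (consume 1 fiber): fiber=2 mica=10
After 9 (gather 4 fiber): fiber=6 mica=10
After 10 (consume 6 mica): fiber=6 mica=4
After 11 (gather 6 fiber): fiber=12 mica=4
After 12 (consume 3 mica): fiber=12 mica=1
After 13 (gather 2 hemp): fiber=12 hemp=2 mica=1
After 14 (craft lantern): fiber=12 hemp=1 lantern=1
After 15 (gather 6 hemp): fiber=12 hemp=7 lantern=1
After 16 (craft steel): fiber=11 hemp=3 lantern=1 steel=1
After 17 (gather 6 hemp): fiber=11 hemp=9 lantern=1 steel=1
After 18 (consume 5 fiber): fiber=6 hemp=9 lantern=1 steel=1
After 19 (craft candle): candle=1 fiber=2 hemp=5 lantern=1 steel=1
After 20 (gather 5 mica): candle=1 fiber=2 hemp=5 lantern=1 mica=5 steel=1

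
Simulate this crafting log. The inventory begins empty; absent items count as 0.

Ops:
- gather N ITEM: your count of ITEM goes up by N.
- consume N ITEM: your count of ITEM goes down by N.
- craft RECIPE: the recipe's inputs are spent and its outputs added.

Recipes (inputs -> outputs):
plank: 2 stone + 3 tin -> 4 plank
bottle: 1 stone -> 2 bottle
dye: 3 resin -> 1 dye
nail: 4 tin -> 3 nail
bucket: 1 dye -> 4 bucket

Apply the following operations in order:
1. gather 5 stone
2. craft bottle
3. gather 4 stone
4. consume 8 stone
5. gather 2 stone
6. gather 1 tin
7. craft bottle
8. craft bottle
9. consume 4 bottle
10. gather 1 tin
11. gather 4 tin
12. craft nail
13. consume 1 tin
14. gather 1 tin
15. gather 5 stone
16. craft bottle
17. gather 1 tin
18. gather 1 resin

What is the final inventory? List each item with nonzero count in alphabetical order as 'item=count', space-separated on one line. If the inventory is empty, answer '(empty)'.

Answer: bottle=4 nail=3 resin=1 stone=4 tin=3

Derivation:
After 1 (gather 5 stone): stone=5
After 2 (craft bottle): bottle=2 stone=4
After 3 (gather 4 stone): bottle=2 stone=8
After 4 (consume 8 stone): bottle=2
After 5 (gather 2 stone): bottle=2 stone=2
After 6 (gather 1 tin): bottle=2 stone=2 tin=1
After 7 (craft bottle): bottle=4 stone=1 tin=1
After 8 (craft bottle): bottle=6 tin=1
After 9 (consume 4 bottle): bottle=2 tin=1
After 10 (gather 1 tin): bottle=2 tin=2
After 11 (gather 4 tin): bottle=2 tin=6
After 12 (craft nail): bottle=2 nail=3 tin=2
After 13 (consume 1 tin): bottle=2 nail=3 tin=1
After 14 (gather 1 tin): bottle=2 nail=3 tin=2
After 15 (gather 5 stone): bottle=2 nail=3 stone=5 tin=2
After 16 (craft bottle): bottle=4 nail=3 stone=4 tin=2
After 17 (gather 1 tin): bottle=4 nail=3 stone=4 tin=3
After 18 (gather 1 resin): bottle=4 nail=3 resin=1 stone=4 tin=3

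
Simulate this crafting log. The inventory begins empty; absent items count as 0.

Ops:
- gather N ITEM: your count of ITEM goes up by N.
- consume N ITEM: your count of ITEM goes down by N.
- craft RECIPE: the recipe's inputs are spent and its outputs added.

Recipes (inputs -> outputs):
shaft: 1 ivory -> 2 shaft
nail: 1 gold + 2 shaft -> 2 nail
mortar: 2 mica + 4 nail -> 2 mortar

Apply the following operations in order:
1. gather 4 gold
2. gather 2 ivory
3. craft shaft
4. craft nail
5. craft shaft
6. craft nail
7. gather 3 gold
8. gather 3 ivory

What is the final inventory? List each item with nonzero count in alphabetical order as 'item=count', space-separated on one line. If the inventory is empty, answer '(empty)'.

Answer: gold=5 ivory=3 nail=4

Derivation:
After 1 (gather 4 gold): gold=4
After 2 (gather 2 ivory): gold=4 ivory=2
After 3 (craft shaft): gold=4 ivory=1 shaft=2
After 4 (craft nail): gold=3 ivory=1 nail=2
After 5 (craft shaft): gold=3 nail=2 shaft=2
After 6 (craft nail): gold=2 nail=4
After 7 (gather 3 gold): gold=5 nail=4
After 8 (gather 3 ivory): gold=5 ivory=3 nail=4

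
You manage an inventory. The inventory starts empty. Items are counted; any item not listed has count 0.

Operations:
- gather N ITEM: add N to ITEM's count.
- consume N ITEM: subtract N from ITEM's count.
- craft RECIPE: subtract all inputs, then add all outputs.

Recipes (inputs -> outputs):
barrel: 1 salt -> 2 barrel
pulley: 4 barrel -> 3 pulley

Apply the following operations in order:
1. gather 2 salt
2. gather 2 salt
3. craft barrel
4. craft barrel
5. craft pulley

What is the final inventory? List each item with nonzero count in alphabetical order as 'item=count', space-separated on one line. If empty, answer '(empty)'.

After 1 (gather 2 salt): salt=2
After 2 (gather 2 salt): salt=4
After 3 (craft barrel): barrel=2 salt=3
After 4 (craft barrel): barrel=4 salt=2
After 5 (craft pulley): pulley=3 salt=2

Answer: pulley=3 salt=2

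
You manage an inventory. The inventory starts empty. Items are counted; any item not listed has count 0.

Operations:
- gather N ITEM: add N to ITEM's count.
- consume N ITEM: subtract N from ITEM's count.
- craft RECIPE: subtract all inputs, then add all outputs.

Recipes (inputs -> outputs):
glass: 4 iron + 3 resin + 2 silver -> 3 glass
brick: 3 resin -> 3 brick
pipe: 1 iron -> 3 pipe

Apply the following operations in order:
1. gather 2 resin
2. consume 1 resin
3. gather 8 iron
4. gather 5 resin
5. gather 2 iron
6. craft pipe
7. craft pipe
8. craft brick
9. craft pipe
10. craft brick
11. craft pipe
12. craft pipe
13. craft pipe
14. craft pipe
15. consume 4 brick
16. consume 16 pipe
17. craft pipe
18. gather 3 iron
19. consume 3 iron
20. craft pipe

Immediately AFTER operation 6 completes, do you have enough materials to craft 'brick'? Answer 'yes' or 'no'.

Answer: yes

Derivation:
After 1 (gather 2 resin): resin=2
After 2 (consume 1 resin): resin=1
After 3 (gather 8 iron): iron=8 resin=1
After 4 (gather 5 resin): iron=8 resin=6
After 5 (gather 2 iron): iron=10 resin=6
After 6 (craft pipe): iron=9 pipe=3 resin=6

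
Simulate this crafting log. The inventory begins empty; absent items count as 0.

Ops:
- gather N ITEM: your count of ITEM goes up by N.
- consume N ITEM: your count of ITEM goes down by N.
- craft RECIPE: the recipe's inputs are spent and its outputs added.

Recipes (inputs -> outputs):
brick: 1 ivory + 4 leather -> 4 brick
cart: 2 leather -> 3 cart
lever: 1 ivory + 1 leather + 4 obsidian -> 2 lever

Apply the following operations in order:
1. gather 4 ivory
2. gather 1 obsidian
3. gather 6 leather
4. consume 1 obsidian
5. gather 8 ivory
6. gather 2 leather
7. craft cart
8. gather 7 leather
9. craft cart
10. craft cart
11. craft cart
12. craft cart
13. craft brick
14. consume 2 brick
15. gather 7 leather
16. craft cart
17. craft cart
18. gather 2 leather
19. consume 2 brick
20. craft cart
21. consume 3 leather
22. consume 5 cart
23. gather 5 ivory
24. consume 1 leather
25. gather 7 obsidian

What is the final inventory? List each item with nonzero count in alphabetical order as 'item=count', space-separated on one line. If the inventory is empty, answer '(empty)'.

After 1 (gather 4 ivory): ivory=4
After 2 (gather 1 obsidian): ivory=4 obsidian=1
After 3 (gather 6 leather): ivory=4 leather=6 obsidian=1
After 4 (consume 1 obsidian): ivory=4 leather=6
After 5 (gather 8 ivory): ivory=12 leather=6
After 6 (gather 2 leather): ivory=12 leather=8
After 7 (craft cart): cart=3 ivory=12 leather=6
After 8 (gather 7 leather): cart=3 ivory=12 leather=13
After 9 (craft cart): cart=6 ivory=12 leather=11
After 10 (craft cart): cart=9 ivory=12 leather=9
After 11 (craft cart): cart=12 ivory=12 leather=7
After 12 (craft cart): cart=15 ivory=12 leather=5
After 13 (craft brick): brick=4 cart=15 ivory=11 leather=1
After 14 (consume 2 brick): brick=2 cart=15 ivory=11 leather=1
After 15 (gather 7 leather): brick=2 cart=15 ivory=11 leather=8
After 16 (craft cart): brick=2 cart=18 ivory=11 leather=6
After 17 (craft cart): brick=2 cart=21 ivory=11 leather=4
After 18 (gather 2 leather): brick=2 cart=21 ivory=11 leather=6
After 19 (consume 2 brick): cart=21 ivory=11 leather=6
After 20 (craft cart): cart=24 ivory=11 leather=4
After 21 (consume 3 leather): cart=24 ivory=11 leather=1
After 22 (consume 5 cart): cart=19 ivory=11 leather=1
After 23 (gather 5 ivory): cart=19 ivory=16 leather=1
After 24 (consume 1 leather): cart=19 ivory=16
After 25 (gather 7 obsidian): cart=19 ivory=16 obsidian=7

Answer: cart=19 ivory=16 obsidian=7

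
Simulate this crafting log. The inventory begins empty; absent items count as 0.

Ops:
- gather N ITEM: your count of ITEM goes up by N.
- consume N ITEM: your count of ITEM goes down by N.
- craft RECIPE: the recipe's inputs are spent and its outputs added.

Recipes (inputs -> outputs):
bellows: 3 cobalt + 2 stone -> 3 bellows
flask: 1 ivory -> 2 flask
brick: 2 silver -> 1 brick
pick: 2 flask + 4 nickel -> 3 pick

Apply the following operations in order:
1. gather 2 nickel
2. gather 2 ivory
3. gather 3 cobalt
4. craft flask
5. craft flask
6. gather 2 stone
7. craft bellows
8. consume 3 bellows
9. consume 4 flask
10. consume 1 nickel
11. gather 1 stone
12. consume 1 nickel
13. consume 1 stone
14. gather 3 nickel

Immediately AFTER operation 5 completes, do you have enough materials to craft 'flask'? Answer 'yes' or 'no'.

After 1 (gather 2 nickel): nickel=2
After 2 (gather 2 ivory): ivory=2 nickel=2
After 3 (gather 3 cobalt): cobalt=3 ivory=2 nickel=2
After 4 (craft flask): cobalt=3 flask=2 ivory=1 nickel=2
After 5 (craft flask): cobalt=3 flask=4 nickel=2

Answer: no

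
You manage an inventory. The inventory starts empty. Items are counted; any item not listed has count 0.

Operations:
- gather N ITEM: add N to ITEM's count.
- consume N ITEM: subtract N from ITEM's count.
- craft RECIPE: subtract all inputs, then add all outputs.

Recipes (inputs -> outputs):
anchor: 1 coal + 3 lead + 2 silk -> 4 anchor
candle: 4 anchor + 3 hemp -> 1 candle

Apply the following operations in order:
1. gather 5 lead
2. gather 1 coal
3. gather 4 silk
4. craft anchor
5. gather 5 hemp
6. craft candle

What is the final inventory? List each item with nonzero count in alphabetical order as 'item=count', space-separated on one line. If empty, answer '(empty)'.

After 1 (gather 5 lead): lead=5
After 2 (gather 1 coal): coal=1 lead=5
After 3 (gather 4 silk): coal=1 lead=5 silk=4
After 4 (craft anchor): anchor=4 lead=2 silk=2
After 5 (gather 5 hemp): anchor=4 hemp=5 lead=2 silk=2
After 6 (craft candle): candle=1 hemp=2 lead=2 silk=2

Answer: candle=1 hemp=2 lead=2 silk=2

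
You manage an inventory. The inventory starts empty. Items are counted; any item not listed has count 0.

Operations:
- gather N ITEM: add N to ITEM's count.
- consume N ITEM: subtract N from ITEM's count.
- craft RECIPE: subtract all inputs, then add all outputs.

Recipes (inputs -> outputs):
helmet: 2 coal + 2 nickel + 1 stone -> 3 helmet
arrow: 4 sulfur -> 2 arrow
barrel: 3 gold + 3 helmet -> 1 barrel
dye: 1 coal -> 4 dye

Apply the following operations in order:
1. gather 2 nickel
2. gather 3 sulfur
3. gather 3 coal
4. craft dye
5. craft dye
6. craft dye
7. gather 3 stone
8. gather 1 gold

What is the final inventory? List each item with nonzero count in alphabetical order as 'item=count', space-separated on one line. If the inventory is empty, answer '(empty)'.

After 1 (gather 2 nickel): nickel=2
After 2 (gather 3 sulfur): nickel=2 sulfur=3
After 3 (gather 3 coal): coal=3 nickel=2 sulfur=3
After 4 (craft dye): coal=2 dye=4 nickel=2 sulfur=3
After 5 (craft dye): coal=1 dye=8 nickel=2 sulfur=3
After 6 (craft dye): dye=12 nickel=2 sulfur=3
After 7 (gather 3 stone): dye=12 nickel=2 stone=3 sulfur=3
After 8 (gather 1 gold): dye=12 gold=1 nickel=2 stone=3 sulfur=3

Answer: dye=12 gold=1 nickel=2 stone=3 sulfur=3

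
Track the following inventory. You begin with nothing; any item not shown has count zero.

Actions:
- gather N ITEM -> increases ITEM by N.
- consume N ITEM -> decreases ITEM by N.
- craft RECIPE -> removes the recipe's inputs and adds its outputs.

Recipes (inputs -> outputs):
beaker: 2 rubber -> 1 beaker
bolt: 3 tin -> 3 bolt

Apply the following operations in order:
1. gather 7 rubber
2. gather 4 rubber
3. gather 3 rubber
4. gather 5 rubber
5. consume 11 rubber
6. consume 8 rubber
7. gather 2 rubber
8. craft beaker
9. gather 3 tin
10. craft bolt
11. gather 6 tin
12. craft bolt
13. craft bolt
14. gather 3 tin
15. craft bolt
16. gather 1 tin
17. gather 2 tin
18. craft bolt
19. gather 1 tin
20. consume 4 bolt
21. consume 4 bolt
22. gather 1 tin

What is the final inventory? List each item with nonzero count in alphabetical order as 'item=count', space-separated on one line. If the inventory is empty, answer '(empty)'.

Answer: beaker=1 bolt=7 tin=2

Derivation:
After 1 (gather 7 rubber): rubber=7
After 2 (gather 4 rubber): rubber=11
After 3 (gather 3 rubber): rubber=14
After 4 (gather 5 rubber): rubber=19
After 5 (consume 11 rubber): rubber=8
After 6 (consume 8 rubber): (empty)
After 7 (gather 2 rubber): rubber=2
After 8 (craft beaker): beaker=1
After 9 (gather 3 tin): beaker=1 tin=3
After 10 (craft bolt): beaker=1 bolt=3
After 11 (gather 6 tin): beaker=1 bolt=3 tin=6
After 12 (craft bolt): beaker=1 bolt=6 tin=3
After 13 (craft bolt): beaker=1 bolt=9
After 14 (gather 3 tin): beaker=1 bolt=9 tin=3
After 15 (craft bolt): beaker=1 bolt=12
After 16 (gather 1 tin): beaker=1 bolt=12 tin=1
After 17 (gather 2 tin): beaker=1 bolt=12 tin=3
After 18 (craft bolt): beaker=1 bolt=15
After 19 (gather 1 tin): beaker=1 bolt=15 tin=1
After 20 (consume 4 bolt): beaker=1 bolt=11 tin=1
After 21 (consume 4 bolt): beaker=1 bolt=7 tin=1
After 22 (gather 1 tin): beaker=1 bolt=7 tin=2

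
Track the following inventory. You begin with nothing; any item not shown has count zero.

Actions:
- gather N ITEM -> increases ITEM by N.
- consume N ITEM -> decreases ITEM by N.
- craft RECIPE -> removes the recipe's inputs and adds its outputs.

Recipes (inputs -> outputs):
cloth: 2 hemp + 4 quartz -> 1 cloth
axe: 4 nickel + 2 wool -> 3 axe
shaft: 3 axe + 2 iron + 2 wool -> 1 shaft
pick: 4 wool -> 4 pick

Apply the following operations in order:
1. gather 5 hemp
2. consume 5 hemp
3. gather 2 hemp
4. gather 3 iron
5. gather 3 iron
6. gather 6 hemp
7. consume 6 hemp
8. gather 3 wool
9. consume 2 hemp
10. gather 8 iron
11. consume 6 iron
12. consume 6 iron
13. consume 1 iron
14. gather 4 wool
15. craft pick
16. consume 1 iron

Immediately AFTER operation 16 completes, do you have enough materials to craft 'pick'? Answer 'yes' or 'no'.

Answer: no

Derivation:
After 1 (gather 5 hemp): hemp=5
After 2 (consume 5 hemp): (empty)
After 3 (gather 2 hemp): hemp=2
After 4 (gather 3 iron): hemp=2 iron=3
After 5 (gather 3 iron): hemp=2 iron=6
After 6 (gather 6 hemp): hemp=8 iron=6
After 7 (consume 6 hemp): hemp=2 iron=6
After 8 (gather 3 wool): hemp=2 iron=6 wool=3
After 9 (consume 2 hemp): iron=6 wool=3
After 10 (gather 8 iron): iron=14 wool=3
After 11 (consume 6 iron): iron=8 wool=3
After 12 (consume 6 iron): iron=2 wool=3
After 13 (consume 1 iron): iron=1 wool=3
After 14 (gather 4 wool): iron=1 wool=7
After 15 (craft pick): iron=1 pick=4 wool=3
After 16 (consume 1 iron): pick=4 wool=3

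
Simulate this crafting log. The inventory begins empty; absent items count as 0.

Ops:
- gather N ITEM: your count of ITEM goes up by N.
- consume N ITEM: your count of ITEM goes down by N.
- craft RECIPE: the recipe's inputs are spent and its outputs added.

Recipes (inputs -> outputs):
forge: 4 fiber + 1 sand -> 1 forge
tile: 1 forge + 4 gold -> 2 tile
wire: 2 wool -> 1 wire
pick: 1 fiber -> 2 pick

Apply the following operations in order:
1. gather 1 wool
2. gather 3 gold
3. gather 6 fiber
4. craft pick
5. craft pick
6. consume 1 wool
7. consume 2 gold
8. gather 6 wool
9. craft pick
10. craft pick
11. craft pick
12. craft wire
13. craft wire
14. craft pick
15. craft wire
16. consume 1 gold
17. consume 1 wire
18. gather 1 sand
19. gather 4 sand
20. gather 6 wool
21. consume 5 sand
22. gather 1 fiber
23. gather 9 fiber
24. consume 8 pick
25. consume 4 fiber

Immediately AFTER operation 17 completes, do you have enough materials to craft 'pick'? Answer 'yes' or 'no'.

Answer: no

Derivation:
After 1 (gather 1 wool): wool=1
After 2 (gather 3 gold): gold=3 wool=1
After 3 (gather 6 fiber): fiber=6 gold=3 wool=1
After 4 (craft pick): fiber=5 gold=3 pick=2 wool=1
After 5 (craft pick): fiber=4 gold=3 pick=4 wool=1
After 6 (consume 1 wool): fiber=4 gold=3 pick=4
After 7 (consume 2 gold): fiber=4 gold=1 pick=4
After 8 (gather 6 wool): fiber=4 gold=1 pick=4 wool=6
After 9 (craft pick): fiber=3 gold=1 pick=6 wool=6
After 10 (craft pick): fiber=2 gold=1 pick=8 wool=6
After 11 (craft pick): fiber=1 gold=1 pick=10 wool=6
After 12 (craft wire): fiber=1 gold=1 pick=10 wire=1 wool=4
After 13 (craft wire): fiber=1 gold=1 pick=10 wire=2 wool=2
After 14 (craft pick): gold=1 pick=12 wire=2 wool=2
After 15 (craft wire): gold=1 pick=12 wire=3
After 16 (consume 1 gold): pick=12 wire=3
After 17 (consume 1 wire): pick=12 wire=2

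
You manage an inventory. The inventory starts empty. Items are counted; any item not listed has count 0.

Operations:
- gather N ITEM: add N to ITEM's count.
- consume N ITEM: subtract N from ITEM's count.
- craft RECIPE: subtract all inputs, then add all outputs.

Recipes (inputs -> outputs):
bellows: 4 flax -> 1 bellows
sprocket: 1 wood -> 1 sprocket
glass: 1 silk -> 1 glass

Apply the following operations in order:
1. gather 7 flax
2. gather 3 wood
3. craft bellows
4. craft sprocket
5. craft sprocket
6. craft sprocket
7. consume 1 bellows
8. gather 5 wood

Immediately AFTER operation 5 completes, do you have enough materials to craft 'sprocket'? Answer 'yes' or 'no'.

After 1 (gather 7 flax): flax=7
After 2 (gather 3 wood): flax=7 wood=3
After 3 (craft bellows): bellows=1 flax=3 wood=3
After 4 (craft sprocket): bellows=1 flax=3 sprocket=1 wood=2
After 5 (craft sprocket): bellows=1 flax=3 sprocket=2 wood=1

Answer: yes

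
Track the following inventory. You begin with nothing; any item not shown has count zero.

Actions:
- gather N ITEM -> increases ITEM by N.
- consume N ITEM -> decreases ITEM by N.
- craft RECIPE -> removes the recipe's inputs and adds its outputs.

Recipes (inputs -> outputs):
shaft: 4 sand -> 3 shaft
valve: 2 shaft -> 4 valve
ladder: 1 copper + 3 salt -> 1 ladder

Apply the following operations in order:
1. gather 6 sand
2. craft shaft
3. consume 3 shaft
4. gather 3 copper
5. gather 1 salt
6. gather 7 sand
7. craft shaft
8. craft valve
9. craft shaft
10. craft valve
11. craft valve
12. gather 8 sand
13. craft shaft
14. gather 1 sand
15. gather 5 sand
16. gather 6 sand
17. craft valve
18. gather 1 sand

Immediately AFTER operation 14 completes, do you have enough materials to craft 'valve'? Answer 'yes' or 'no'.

After 1 (gather 6 sand): sand=6
After 2 (craft shaft): sand=2 shaft=3
After 3 (consume 3 shaft): sand=2
After 4 (gather 3 copper): copper=3 sand=2
After 5 (gather 1 salt): copper=3 salt=1 sand=2
After 6 (gather 7 sand): copper=3 salt=1 sand=9
After 7 (craft shaft): copper=3 salt=1 sand=5 shaft=3
After 8 (craft valve): copper=3 salt=1 sand=5 shaft=1 valve=4
After 9 (craft shaft): copper=3 salt=1 sand=1 shaft=4 valve=4
After 10 (craft valve): copper=3 salt=1 sand=1 shaft=2 valve=8
After 11 (craft valve): copper=3 salt=1 sand=1 valve=12
After 12 (gather 8 sand): copper=3 salt=1 sand=9 valve=12
After 13 (craft shaft): copper=3 salt=1 sand=5 shaft=3 valve=12
After 14 (gather 1 sand): copper=3 salt=1 sand=6 shaft=3 valve=12

Answer: yes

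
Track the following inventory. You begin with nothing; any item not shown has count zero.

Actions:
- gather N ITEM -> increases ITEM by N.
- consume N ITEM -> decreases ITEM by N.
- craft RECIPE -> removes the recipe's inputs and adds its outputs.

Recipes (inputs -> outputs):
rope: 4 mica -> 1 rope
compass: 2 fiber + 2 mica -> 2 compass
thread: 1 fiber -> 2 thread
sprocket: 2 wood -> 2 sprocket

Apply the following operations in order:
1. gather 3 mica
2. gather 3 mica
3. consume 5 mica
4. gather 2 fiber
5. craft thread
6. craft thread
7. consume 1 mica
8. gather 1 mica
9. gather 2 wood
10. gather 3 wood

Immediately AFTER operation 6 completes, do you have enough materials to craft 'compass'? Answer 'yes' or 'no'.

After 1 (gather 3 mica): mica=3
After 2 (gather 3 mica): mica=6
After 3 (consume 5 mica): mica=1
After 4 (gather 2 fiber): fiber=2 mica=1
After 5 (craft thread): fiber=1 mica=1 thread=2
After 6 (craft thread): mica=1 thread=4

Answer: no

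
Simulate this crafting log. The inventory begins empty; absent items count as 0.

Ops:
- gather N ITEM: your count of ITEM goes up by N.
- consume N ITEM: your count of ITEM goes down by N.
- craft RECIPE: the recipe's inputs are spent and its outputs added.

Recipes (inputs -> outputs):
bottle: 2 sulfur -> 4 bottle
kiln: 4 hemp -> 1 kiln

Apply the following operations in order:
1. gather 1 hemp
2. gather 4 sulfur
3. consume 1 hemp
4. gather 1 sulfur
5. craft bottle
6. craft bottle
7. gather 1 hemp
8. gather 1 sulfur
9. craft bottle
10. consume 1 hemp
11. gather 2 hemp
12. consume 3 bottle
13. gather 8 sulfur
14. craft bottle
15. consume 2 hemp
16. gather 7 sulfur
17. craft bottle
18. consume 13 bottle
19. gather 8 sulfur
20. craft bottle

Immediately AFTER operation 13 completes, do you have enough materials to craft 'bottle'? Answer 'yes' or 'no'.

Answer: yes

Derivation:
After 1 (gather 1 hemp): hemp=1
After 2 (gather 4 sulfur): hemp=1 sulfur=4
After 3 (consume 1 hemp): sulfur=4
After 4 (gather 1 sulfur): sulfur=5
After 5 (craft bottle): bottle=4 sulfur=3
After 6 (craft bottle): bottle=8 sulfur=1
After 7 (gather 1 hemp): bottle=8 hemp=1 sulfur=1
After 8 (gather 1 sulfur): bottle=8 hemp=1 sulfur=2
After 9 (craft bottle): bottle=12 hemp=1
After 10 (consume 1 hemp): bottle=12
After 11 (gather 2 hemp): bottle=12 hemp=2
After 12 (consume 3 bottle): bottle=9 hemp=2
After 13 (gather 8 sulfur): bottle=9 hemp=2 sulfur=8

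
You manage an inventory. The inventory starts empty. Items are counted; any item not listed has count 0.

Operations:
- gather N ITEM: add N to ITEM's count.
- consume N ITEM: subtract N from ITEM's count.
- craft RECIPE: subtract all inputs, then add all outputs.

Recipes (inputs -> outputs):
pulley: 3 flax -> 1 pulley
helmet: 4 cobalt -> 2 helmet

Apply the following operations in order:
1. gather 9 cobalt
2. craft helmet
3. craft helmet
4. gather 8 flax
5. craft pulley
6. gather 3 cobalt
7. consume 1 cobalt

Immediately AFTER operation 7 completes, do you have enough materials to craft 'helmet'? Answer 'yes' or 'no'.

After 1 (gather 9 cobalt): cobalt=9
After 2 (craft helmet): cobalt=5 helmet=2
After 3 (craft helmet): cobalt=1 helmet=4
After 4 (gather 8 flax): cobalt=1 flax=8 helmet=4
After 5 (craft pulley): cobalt=1 flax=5 helmet=4 pulley=1
After 6 (gather 3 cobalt): cobalt=4 flax=5 helmet=4 pulley=1
After 7 (consume 1 cobalt): cobalt=3 flax=5 helmet=4 pulley=1

Answer: no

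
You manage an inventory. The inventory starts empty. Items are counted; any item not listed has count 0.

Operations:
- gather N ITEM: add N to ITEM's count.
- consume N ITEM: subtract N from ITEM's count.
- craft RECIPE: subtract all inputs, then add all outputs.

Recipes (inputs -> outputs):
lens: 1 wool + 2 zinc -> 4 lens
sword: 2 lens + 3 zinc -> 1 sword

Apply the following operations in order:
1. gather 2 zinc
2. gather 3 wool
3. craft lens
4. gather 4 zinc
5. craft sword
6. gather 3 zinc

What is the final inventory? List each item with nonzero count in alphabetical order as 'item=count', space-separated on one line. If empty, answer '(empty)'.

Answer: lens=2 sword=1 wool=2 zinc=4

Derivation:
After 1 (gather 2 zinc): zinc=2
After 2 (gather 3 wool): wool=3 zinc=2
After 3 (craft lens): lens=4 wool=2
After 4 (gather 4 zinc): lens=4 wool=2 zinc=4
After 5 (craft sword): lens=2 sword=1 wool=2 zinc=1
After 6 (gather 3 zinc): lens=2 sword=1 wool=2 zinc=4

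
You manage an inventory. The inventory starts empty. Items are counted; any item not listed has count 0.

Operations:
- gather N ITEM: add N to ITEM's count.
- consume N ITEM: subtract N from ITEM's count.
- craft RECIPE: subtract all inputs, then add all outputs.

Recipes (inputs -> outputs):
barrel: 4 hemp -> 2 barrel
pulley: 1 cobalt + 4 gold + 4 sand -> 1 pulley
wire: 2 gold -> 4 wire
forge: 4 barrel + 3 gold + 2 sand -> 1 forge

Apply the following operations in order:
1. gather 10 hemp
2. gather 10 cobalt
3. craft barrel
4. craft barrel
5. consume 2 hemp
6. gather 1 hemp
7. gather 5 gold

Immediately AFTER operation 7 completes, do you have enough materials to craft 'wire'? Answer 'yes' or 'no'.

After 1 (gather 10 hemp): hemp=10
After 2 (gather 10 cobalt): cobalt=10 hemp=10
After 3 (craft barrel): barrel=2 cobalt=10 hemp=6
After 4 (craft barrel): barrel=4 cobalt=10 hemp=2
After 5 (consume 2 hemp): barrel=4 cobalt=10
After 6 (gather 1 hemp): barrel=4 cobalt=10 hemp=1
After 7 (gather 5 gold): barrel=4 cobalt=10 gold=5 hemp=1

Answer: yes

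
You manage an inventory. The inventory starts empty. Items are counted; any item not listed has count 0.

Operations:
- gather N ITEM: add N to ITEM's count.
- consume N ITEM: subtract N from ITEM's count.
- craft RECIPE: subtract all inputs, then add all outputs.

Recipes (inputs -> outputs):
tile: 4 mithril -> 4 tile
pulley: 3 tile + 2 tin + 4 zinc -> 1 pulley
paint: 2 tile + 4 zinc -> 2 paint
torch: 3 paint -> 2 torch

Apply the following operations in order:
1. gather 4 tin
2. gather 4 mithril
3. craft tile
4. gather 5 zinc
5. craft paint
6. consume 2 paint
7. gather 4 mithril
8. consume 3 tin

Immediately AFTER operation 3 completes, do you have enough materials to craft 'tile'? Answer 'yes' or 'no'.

After 1 (gather 4 tin): tin=4
After 2 (gather 4 mithril): mithril=4 tin=4
After 3 (craft tile): tile=4 tin=4

Answer: no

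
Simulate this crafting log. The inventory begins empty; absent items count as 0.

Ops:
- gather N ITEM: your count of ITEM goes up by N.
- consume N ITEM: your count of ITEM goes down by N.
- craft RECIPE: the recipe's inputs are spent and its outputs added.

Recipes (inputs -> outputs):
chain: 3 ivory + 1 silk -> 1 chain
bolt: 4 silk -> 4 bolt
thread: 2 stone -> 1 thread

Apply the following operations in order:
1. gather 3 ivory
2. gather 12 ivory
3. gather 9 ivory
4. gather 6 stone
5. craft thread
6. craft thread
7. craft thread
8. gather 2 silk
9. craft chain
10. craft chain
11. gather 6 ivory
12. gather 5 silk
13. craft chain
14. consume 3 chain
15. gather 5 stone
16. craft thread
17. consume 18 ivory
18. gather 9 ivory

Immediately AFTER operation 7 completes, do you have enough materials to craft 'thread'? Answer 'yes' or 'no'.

Answer: no

Derivation:
After 1 (gather 3 ivory): ivory=3
After 2 (gather 12 ivory): ivory=15
After 3 (gather 9 ivory): ivory=24
After 4 (gather 6 stone): ivory=24 stone=6
After 5 (craft thread): ivory=24 stone=4 thread=1
After 6 (craft thread): ivory=24 stone=2 thread=2
After 7 (craft thread): ivory=24 thread=3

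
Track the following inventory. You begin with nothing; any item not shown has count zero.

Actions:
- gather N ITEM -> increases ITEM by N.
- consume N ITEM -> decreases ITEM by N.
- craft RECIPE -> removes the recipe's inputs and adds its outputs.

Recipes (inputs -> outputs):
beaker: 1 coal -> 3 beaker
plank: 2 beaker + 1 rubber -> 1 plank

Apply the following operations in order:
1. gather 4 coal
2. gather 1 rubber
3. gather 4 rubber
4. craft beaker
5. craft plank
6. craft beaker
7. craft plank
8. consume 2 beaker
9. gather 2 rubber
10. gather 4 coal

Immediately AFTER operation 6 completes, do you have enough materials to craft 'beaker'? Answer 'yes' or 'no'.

Answer: yes

Derivation:
After 1 (gather 4 coal): coal=4
After 2 (gather 1 rubber): coal=4 rubber=1
After 3 (gather 4 rubber): coal=4 rubber=5
After 4 (craft beaker): beaker=3 coal=3 rubber=5
After 5 (craft plank): beaker=1 coal=3 plank=1 rubber=4
After 6 (craft beaker): beaker=4 coal=2 plank=1 rubber=4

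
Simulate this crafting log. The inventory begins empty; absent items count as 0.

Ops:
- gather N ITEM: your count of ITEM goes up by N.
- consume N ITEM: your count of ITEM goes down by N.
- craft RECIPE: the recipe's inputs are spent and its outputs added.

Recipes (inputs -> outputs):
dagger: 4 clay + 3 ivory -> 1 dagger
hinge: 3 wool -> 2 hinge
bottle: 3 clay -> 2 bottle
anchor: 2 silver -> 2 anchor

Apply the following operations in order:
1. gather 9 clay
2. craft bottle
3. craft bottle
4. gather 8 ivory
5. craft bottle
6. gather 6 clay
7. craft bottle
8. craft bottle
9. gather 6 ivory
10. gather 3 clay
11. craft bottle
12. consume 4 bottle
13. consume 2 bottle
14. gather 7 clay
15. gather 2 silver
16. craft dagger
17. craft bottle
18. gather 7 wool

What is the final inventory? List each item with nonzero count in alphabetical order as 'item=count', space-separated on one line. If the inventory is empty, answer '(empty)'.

Answer: bottle=8 dagger=1 ivory=11 silver=2 wool=7

Derivation:
After 1 (gather 9 clay): clay=9
After 2 (craft bottle): bottle=2 clay=6
After 3 (craft bottle): bottle=4 clay=3
After 4 (gather 8 ivory): bottle=4 clay=3 ivory=8
After 5 (craft bottle): bottle=6 ivory=8
After 6 (gather 6 clay): bottle=6 clay=6 ivory=8
After 7 (craft bottle): bottle=8 clay=3 ivory=8
After 8 (craft bottle): bottle=10 ivory=8
After 9 (gather 6 ivory): bottle=10 ivory=14
After 10 (gather 3 clay): bottle=10 clay=3 ivory=14
After 11 (craft bottle): bottle=12 ivory=14
After 12 (consume 4 bottle): bottle=8 ivory=14
After 13 (consume 2 bottle): bottle=6 ivory=14
After 14 (gather 7 clay): bottle=6 clay=7 ivory=14
After 15 (gather 2 silver): bottle=6 clay=7 ivory=14 silver=2
After 16 (craft dagger): bottle=6 clay=3 dagger=1 ivory=11 silver=2
After 17 (craft bottle): bottle=8 dagger=1 ivory=11 silver=2
After 18 (gather 7 wool): bottle=8 dagger=1 ivory=11 silver=2 wool=7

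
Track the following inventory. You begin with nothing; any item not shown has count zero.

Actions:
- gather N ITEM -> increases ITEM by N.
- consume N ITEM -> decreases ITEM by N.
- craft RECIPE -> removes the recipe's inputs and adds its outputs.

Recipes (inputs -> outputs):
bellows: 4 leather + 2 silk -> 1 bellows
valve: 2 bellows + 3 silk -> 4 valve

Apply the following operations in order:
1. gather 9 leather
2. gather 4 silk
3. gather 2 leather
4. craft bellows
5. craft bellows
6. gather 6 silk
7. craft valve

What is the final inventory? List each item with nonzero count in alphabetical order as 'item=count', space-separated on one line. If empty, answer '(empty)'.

Answer: leather=3 silk=3 valve=4

Derivation:
After 1 (gather 9 leather): leather=9
After 2 (gather 4 silk): leather=9 silk=4
After 3 (gather 2 leather): leather=11 silk=4
After 4 (craft bellows): bellows=1 leather=7 silk=2
After 5 (craft bellows): bellows=2 leather=3
After 6 (gather 6 silk): bellows=2 leather=3 silk=6
After 7 (craft valve): leather=3 silk=3 valve=4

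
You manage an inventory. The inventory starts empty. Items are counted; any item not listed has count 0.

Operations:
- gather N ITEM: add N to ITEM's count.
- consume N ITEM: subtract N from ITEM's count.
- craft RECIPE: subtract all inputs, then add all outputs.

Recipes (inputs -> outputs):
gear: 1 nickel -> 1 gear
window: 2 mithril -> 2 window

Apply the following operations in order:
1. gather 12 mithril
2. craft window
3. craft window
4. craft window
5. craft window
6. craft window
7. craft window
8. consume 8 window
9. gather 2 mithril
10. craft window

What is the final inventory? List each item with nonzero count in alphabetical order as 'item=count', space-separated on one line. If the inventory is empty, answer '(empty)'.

Answer: window=6

Derivation:
After 1 (gather 12 mithril): mithril=12
After 2 (craft window): mithril=10 window=2
After 3 (craft window): mithril=8 window=4
After 4 (craft window): mithril=6 window=6
After 5 (craft window): mithril=4 window=8
After 6 (craft window): mithril=2 window=10
After 7 (craft window): window=12
After 8 (consume 8 window): window=4
After 9 (gather 2 mithril): mithril=2 window=4
After 10 (craft window): window=6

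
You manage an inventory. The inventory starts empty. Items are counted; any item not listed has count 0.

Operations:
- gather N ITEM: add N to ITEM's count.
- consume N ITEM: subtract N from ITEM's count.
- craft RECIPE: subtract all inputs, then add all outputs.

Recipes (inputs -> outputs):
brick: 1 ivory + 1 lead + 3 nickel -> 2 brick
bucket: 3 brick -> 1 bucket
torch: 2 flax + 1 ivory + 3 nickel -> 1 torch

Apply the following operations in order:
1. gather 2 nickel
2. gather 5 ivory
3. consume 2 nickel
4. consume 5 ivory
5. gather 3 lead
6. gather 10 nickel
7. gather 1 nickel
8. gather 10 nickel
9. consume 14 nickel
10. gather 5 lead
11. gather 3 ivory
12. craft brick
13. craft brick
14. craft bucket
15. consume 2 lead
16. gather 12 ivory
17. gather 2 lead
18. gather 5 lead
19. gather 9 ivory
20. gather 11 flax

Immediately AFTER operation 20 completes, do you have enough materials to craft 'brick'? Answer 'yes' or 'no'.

After 1 (gather 2 nickel): nickel=2
After 2 (gather 5 ivory): ivory=5 nickel=2
After 3 (consume 2 nickel): ivory=5
After 4 (consume 5 ivory): (empty)
After 5 (gather 3 lead): lead=3
After 6 (gather 10 nickel): lead=3 nickel=10
After 7 (gather 1 nickel): lead=3 nickel=11
After 8 (gather 10 nickel): lead=3 nickel=21
After 9 (consume 14 nickel): lead=3 nickel=7
After 10 (gather 5 lead): lead=8 nickel=7
After 11 (gather 3 ivory): ivory=3 lead=8 nickel=7
After 12 (craft brick): brick=2 ivory=2 lead=7 nickel=4
After 13 (craft brick): brick=4 ivory=1 lead=6 nickel=1
After 14 (craft bucket): brick=1 bucket=1 ivory=1 lead=6 nickel=1
After 15 (consume 2 lead): brick=1 bucket=1 ivory=1 lead=4 nickel=1
After 16 (gather 12 ivory): brick=1 bucket=1 ivory=13 lead=4 nickel=1
After 17 (gather 2 lead): brick=1 bucket=1 ivory=13 lead=6 nickel=1
After 18 (gather 5 lead): brick=1 bucket=1 ivory=13 lead=11 nickel=1
After 19 (gather 9 ivory): brick=1 bucket=1 ivory=22 lead=11 nickel=1
After 20 (gather 11 flax): brick=1 bucket=1 flax=11 ivory=22 lead=11 nickel=1

Answer: no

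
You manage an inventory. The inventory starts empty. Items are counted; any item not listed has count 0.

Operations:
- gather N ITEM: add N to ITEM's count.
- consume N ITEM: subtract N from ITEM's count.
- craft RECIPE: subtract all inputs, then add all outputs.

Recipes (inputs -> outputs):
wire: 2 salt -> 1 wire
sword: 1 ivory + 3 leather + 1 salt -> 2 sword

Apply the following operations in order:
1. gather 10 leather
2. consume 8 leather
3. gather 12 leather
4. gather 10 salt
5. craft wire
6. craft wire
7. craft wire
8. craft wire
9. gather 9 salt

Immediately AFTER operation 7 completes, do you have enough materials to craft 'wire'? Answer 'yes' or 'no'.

After 1 (gather 10 leather): leather=10
After 2 (consume 8 leather): leather=2
After 3 (gather 12 leather): leather=14
After 4 (gather 10 salt): leather=14 salt=10
After 5 (craft wire): leather=14 salt=8 wire=1
After 6 (craft wire): leather=14 salt=6 wire=2
After 7 (craft wire): leather=14 salt=4 wire=3

Answer: yes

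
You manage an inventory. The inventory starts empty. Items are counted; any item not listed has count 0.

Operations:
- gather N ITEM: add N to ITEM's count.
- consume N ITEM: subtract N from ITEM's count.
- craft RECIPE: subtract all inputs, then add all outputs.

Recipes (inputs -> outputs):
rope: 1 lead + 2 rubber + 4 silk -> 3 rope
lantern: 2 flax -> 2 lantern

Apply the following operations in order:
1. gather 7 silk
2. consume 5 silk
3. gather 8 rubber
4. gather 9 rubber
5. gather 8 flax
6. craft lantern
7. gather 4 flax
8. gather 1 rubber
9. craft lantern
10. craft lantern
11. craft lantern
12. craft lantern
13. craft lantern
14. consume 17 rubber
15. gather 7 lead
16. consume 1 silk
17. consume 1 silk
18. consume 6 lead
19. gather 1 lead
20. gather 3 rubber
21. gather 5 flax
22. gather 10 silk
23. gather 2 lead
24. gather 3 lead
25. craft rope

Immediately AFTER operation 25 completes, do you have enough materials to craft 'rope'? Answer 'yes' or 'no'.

After 1 (gather 7 silk): silk=7
After 2 (consume 5 silk): silk=2
After 3 (gather 8 rubber): rubber=8 silk=2
After 4 (gather 9 rubber): rubber=17 silk=2
After 5 (gather 8 flax): flax=8 rubber=17 silk=2
After 6 (craft lantern): flax=6 lantern=2 rubber=17 silk=2
After 7 (gather 4 flax): flax=10 lantern=2 rubber=17 silk=2
After 8 (gather 1 rubber): flax=10 lantern=2 rubber=18 silk=2
After 9 (craft lantern): flax=8 lantern=4 rubber=18 silk=2
After 10 (craft lantern): flax=6 lantern=6 rubber=18 silk=2
After 11 (craft lantern): flax=4 lantern=8 rubber=18 silk=2
After 12 (craft lantern): flax=2 lantern=10 rubber=18 silk=2
After 13 (craft lantern): lantern=12 rubber=18 silk=2
After 14 (consume 17 rubber): lantern=12 rubber=1 silk=2
After 15 (gather 7 lead): lantern=12 lead=7 rubber=1 silk=2
After 16 (consume 1 silk): lantern=12 lead=7 rubber=1 silk=1
After 17 (consume 1 silk): lantern=12 lead=7 rubber=1
After 18 (consume 6 lead): lantern=12 lead=1 rubber=1
After 19 (gather 1 lead): lantern=12 lead=2 rubber=1
After 20 (gather 3 rubber): lantern=12 lead=2 rubber=4
After 21 (gather 5 flax): flax=5 lantern=12 lead=2 rubber=4
After 22 (gather 10 silk): flax=5 lantern=12 lead=2 rubber=4 silk=10
After 23 (gather 2 lead): flax=5 lantern=12 lead=4 rubber=4 silk=10
After 24 (gather 3 lead): flax=5 lantern=12 lead=7 rubber=4 silk=10
After 25 (craft rope): flax=5 lantern=12 lead=6 rope=3 rubber=2 silk=6

Answer: yes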